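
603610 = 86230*7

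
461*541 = 249401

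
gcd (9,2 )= 1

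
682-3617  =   - 2935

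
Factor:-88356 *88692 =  - 2^4* 3^2* 19^1 * 37^1 *199^1 * 389^1 = - 7836470352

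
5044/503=5044/503=10.03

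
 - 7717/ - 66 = 7717/66 = 116.92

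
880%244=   148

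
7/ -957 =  - 1 + 950/957 = - 0.01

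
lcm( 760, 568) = 53960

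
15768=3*5256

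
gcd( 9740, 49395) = 5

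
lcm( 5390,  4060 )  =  312620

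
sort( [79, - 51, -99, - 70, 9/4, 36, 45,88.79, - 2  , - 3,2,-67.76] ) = [ - 99,- 70, - 67.76, - 51,  -  3, - 2,2,9/4,36,45,79,88.79 ]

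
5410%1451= 1057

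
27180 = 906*30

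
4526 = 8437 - 3911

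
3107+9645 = 12752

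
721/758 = 721/758 = 0.95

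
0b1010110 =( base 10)86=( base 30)2q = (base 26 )38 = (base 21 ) 42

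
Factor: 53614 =2^1*11^1*2437^1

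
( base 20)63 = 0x7B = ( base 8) 173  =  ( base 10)123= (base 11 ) 102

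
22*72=1584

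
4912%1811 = 1290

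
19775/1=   19775 = 19775.00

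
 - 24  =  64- 88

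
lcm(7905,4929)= 418965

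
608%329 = 279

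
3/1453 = 3/1453 = 0.00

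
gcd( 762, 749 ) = 1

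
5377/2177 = 2 + 1023/2177 = 2.47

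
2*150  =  300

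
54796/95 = 2884/5 = 576.80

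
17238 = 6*2873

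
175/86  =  2 +3/86 = 2.03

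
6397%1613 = 1558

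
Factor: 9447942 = 2^1*3^1*7^1*224951^1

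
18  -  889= -871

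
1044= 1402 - 358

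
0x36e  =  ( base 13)527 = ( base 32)re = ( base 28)13A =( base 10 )878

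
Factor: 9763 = 13^1 * 751^1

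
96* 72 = 6912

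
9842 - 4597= 5245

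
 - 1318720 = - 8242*160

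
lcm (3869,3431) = 181843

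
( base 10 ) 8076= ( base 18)16GC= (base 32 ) 7sc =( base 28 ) A8C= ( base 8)17614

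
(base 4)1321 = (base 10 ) 121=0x79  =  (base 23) 56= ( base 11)100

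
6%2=0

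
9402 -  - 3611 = 13013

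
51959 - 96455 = - 44496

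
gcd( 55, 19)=1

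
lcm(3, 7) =21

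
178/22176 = 89/11088 = 0.01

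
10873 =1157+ 9716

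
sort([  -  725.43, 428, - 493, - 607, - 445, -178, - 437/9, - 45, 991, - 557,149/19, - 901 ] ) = [ - 901,-725.43,-607,-557,-493, -445,-178,-437/9,-45, 149/19, 428,991 ] 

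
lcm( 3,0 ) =0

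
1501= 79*19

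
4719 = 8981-4262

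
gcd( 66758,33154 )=2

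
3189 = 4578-1389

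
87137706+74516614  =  161654320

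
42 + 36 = 78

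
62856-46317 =16539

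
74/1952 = 37/976 = 0.04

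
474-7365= -6891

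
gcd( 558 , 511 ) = 1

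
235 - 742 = -507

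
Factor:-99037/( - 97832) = 2^( - 3 )*7^ ( - 1)*97^1* 1021^1*1747^( - 1)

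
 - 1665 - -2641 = 976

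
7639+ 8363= 16002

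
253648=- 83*( - 3056)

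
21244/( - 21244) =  -1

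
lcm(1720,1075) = 8600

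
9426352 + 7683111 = 17109463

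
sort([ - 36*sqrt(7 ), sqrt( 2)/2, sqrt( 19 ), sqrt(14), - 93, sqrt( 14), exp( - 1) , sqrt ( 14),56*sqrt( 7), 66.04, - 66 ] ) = [  -  36*sqrt (7 ),  -  93,  -  66,exp(  -  1), sqrt( 2) /2,sqrt(14 ), sqrt(14), sqrt ( 14),  sqrt(19),66.04, 56* sqrt( 7 )]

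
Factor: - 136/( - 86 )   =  2^2*17^1*43^( -1 ) = 68/43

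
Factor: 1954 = 2^1*977^1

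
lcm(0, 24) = 0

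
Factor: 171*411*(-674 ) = - 2^1*3^3 * 19^1*137^1*337^1 = - 47369394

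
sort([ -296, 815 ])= [ - 296,815 ] 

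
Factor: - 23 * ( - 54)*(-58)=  - 72036 = - 2^2*3^3 * 23^1 * 29^1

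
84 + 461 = 545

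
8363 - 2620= 5743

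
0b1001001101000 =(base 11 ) 35a4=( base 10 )4712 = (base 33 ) 4AQ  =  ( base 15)15E2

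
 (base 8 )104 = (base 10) 68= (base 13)53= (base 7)125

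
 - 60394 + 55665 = - 4729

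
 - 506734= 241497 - 748231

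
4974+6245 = 11219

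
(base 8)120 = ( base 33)2E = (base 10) 80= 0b1010000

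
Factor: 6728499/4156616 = 2^( - 3)*3^2 *519577^ ( - 1)*747611^1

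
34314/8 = 17157/4 = 4289.25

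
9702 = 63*154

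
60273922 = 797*75626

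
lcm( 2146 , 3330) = 96570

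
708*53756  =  38059248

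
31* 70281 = 2178711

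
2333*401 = 935533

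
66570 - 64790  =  1780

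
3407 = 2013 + 1394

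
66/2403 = 22/801= 0.03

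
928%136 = 112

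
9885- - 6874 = 16759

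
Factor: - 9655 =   -  5^1*1931^1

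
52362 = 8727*6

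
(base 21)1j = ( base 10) 40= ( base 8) 50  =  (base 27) 1D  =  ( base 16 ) 28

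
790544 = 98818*8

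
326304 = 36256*9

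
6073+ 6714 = 12787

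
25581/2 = 25581/2 = 12790.50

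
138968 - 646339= -507371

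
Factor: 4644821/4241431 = 53^( - 1)*79^( - 1 ) *89^1*1013^( - 1 )*52189^1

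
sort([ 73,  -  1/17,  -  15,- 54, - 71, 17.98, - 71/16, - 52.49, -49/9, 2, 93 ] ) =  [ - 71, - 54,-52.49, - 15  , - 49/9, - 71/16, - 1/17, 2,17.98,73,93]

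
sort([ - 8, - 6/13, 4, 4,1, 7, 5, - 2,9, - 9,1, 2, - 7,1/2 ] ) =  [ - 9,  -  8,  -  7, - 2, - 6/13, 1/2,1,1,2, 4, 4,5, 7,9] 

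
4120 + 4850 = 8970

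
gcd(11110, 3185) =5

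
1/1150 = 1/1150= 0.00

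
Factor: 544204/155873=2^2*151^1*173^( - 1) = 604/173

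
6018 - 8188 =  - 2170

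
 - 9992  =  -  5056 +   -  4936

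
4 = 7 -3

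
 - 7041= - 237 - 6804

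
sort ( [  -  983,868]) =[ - 983,868]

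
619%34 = 7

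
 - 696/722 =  - 348/361 = - 0.96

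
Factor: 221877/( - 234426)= - 2^( - 1)*3^1 * 277^1*439^( - 1) = - 831/878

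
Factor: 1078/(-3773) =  - 2/7 = -2^1 * 7^( - 1 ) 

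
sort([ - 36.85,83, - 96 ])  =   [-96,  -  36.85,83 ] 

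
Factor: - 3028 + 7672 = 2^2 *3^3*43^1 = 4644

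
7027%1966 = 1129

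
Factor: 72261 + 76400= 148661  =  47^1*3163^1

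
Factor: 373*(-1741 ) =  - 373^1*1741^1 = - 649393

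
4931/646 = 4931/646  =  7.63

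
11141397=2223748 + 8917649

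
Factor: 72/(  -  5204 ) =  - 18/1301 = - 2^1 * 3^2* 1301^( - 1)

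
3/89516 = 3/89516 =0.00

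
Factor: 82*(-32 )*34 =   -  89216 = - 2^7 * 17^1 * 41^1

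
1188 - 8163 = - 6975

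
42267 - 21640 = 20627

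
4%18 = 4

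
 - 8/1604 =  - 2/401 = -0.00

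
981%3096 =981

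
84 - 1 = 83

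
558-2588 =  - 2030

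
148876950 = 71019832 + 77857118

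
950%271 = 137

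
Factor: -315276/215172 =-611/417 = - 3^ ( - 1)*13^1*47^1*139^( - 1)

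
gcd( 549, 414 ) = 9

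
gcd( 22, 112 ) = 2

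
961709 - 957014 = 4695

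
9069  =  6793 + 2276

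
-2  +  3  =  1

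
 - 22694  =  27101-49795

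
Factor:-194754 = - 2^1*3^1 * 7^1 * 4637^1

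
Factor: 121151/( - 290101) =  - 7^(  -  1)*41443^( - 1 )*121151^1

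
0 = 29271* 0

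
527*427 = 225029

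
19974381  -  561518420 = -541544039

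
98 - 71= 27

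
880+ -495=385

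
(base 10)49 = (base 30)1j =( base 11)45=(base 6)121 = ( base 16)31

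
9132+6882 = 16014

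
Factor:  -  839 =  - 839^1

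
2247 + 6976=9223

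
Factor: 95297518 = 2^1*199^1*239441^1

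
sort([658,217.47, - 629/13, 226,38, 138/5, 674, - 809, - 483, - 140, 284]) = [ - 809 , - 483, - 140 , - 629/13,138/5, 38, 217.47 , 226, 284, 658, 674 ]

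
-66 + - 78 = -144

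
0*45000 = 0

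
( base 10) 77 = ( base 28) 2l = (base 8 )115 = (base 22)3B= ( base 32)2d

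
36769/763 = 36769/763 = 48.19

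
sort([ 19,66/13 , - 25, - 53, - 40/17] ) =[ - 53,  -  25, - 40/17,66/13, 19]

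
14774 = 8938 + 5836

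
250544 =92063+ 158481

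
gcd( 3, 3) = 3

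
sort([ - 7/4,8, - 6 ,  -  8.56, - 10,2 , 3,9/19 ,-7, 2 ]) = [-10, - 8.56, - 7, - 6 , -7/4, 9/19 , 2,2,3 , 8]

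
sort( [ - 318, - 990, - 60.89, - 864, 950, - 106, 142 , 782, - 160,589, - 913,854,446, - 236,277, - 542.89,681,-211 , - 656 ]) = [ - 990 ,-913, - 864,-656, - 542.89  , -318, - 236, - 211,-160, - 106, - 60.89,142,277,446,589,681,782,854 , 950 ] 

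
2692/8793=2692/8793 = 0.31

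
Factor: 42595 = 5^1 * 7^1*1217^1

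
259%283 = 259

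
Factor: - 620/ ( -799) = 2^2*5^1*17^( - 1) * 31^1*47^(-1)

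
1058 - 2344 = - 1286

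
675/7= 675/7 = 96.43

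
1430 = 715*2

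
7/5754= 1/822   =  0.00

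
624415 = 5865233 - 5240818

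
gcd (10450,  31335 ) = 5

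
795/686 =1 + 109/686 =1.16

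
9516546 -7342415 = 2174131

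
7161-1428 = 5733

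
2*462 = 924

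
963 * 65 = 62595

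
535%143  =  106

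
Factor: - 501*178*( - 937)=83559786 = 2^1*3^1* 89^1*167^1*937^1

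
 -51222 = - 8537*6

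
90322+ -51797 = 38525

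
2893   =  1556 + 1337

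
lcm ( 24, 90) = 360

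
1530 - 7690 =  - 6160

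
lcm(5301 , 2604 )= 148428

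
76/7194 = 38/3597 =0.01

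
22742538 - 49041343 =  - 26298805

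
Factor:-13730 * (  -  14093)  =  2^1 * 5^1*17^1 * 829^1*1373^1 = 193496890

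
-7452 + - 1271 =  - 8723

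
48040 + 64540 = 112580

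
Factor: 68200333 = 1621^1*42073^1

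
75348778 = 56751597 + 18597181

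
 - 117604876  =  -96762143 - 20842733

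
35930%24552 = 11378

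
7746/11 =7746/11   =  704.18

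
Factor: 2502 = 2^1* 3^2*139^1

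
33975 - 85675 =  - 51700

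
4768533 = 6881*693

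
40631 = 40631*1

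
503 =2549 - 2046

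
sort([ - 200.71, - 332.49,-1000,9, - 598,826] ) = [ - 1000 ,- 598, - 332.49, - 200.71,9,826]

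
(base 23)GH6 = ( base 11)6726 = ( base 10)8861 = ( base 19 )15a7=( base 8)21235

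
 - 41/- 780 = 41/780 = 0.05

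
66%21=3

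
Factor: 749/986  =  2^(-1)*7^1*17^( - 1)*29^ (-1)*107^1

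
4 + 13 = 17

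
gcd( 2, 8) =2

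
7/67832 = 7/67832  =  0.00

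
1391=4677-3286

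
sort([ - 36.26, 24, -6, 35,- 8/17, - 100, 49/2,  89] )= [ - 100,-36.26, - 6, - 8/17,24, 49/2, 35,89 ] 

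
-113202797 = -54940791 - 58262006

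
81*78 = 6318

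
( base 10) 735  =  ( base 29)PA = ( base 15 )340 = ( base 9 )1006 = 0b1011011111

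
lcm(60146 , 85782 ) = 5232702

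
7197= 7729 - 532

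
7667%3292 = 1083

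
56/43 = 1 + 13/43 = 1.30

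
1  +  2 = 3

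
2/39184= 1/19592 = 0.00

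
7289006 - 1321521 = 5967485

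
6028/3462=3014/1731 = 1.74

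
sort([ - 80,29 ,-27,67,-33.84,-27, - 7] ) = [-80 , - 33.84,-27,-27 ,-7, 29,67 ]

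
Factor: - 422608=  - 2^4 * 61^1* 433^1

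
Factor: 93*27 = 3^4*31^1 = 2511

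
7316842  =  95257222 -87940380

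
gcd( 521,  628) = 1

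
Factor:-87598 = - 2^1 * 7^1*6257^1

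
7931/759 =10 + 31/69 = 10.45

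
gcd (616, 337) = 1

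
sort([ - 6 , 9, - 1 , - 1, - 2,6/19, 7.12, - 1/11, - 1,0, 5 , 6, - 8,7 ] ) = [  -  8, - 6, - 2, - 1,-1, - 1, - 1/11,0,6/19, 5,6, 7,7.12,9 ] 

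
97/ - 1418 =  - 97/1418=- 0.07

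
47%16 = 15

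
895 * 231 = 206745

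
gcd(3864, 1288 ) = 1288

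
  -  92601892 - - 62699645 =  - 29902247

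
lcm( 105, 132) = 4620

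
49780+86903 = 136683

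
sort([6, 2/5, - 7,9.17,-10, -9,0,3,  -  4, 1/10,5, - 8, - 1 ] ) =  [ - 10, - 9, -8, - 7, - 4,- 1, 0,1/10,2/5,3,5, 6, 9.17]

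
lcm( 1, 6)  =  6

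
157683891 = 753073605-595389714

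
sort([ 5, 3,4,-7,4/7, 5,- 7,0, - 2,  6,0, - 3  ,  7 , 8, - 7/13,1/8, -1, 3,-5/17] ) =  [ - 7 ,-7,-3,-2, - 1, - 7/13 ,-5/17, 0,0,1/8,4/7,  3 , 3 , 4,5, 5, 6,7, 8 ] 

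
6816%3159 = 498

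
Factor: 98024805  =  3^2*5^1*17^1*97^1 *1321^1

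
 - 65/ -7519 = 65/7519 = 0.01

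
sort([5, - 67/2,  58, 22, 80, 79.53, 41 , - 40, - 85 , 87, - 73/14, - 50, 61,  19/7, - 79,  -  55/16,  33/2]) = [ - 85, - 79, - 50, - 40, - 67/2, - 73/14, - 55/16, 19/7, 5 , 33/2, 22, 41,58, 61, 79.53, 80,  87]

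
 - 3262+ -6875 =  - 10137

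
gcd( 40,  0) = 40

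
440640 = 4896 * 90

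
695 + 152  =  847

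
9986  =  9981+5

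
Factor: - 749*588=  - 2^2*3^1*7^3*107^1 = - 440412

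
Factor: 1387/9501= 3^( - 1 )*19^1*73^1*3167^(-1 ) 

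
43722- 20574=23148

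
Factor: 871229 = 871229^1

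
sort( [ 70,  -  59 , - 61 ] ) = [ - 61, - 59,70 ]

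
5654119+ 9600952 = 15255071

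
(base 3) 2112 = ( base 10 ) 68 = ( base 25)2I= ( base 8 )104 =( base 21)35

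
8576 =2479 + 6097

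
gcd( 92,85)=1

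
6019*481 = 2895139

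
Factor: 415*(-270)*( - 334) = 2^2 * 3^3 * 5^2 * 83^1*167^1  =  37424700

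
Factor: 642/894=107^1*149^( - 1 ) = 107/149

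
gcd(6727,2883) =961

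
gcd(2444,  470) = 94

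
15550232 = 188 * 82714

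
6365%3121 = 123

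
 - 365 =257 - 622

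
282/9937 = 282/9937 = 0.03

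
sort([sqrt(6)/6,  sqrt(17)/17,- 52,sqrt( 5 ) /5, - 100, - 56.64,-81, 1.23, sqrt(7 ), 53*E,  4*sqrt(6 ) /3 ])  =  [ - 100 , - 81 , - 56.64,  -  52, sqrt(17 ) /17, sqrt(6) /6, sqrt( 5)/5, 1.23, sqrt( 7),4 * sqrt( 6)/3, 53*E]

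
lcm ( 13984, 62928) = 125856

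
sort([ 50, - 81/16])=[ - 81/16,50] 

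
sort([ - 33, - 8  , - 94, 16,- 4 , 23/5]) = [ -94, - 33,-8, - 4 , 23/5,16] 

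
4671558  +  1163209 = 5834767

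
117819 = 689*171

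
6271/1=6271=6271.00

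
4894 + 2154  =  7048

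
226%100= 26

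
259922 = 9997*26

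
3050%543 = 335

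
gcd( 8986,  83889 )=1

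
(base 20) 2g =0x38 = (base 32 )1o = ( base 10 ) 56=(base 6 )132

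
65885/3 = 21961+2/3 = 21961.67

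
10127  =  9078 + 1049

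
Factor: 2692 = 2^2*673^1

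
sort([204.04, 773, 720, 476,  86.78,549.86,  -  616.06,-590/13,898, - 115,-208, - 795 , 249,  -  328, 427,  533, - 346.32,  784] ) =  [-795, - 616.06 , - 346.32,- 328, - 208 , - 115,- 590/13, 86.78,204.04, 249, 427, 476,533, 549.86,720, 773,784, 898] 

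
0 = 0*1064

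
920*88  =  80960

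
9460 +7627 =17087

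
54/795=18/265 = 0.07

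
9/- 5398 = -1+ 5389/5398 = -0.00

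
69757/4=69757/4 = 17439.25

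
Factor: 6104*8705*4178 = 2^4*5^1*7^1*109^1*1741^1*2089^1 = 221999366960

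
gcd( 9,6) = 3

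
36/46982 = 18/23491= 0.00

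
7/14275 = 7/14275 = 0.00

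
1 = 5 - 4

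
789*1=789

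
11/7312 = 11/7312 = 0.00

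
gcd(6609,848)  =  1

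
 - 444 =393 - 837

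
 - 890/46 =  - 20 +15/23= -19.35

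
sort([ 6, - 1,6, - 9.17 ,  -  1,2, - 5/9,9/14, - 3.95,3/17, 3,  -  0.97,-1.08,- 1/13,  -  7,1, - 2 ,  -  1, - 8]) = [ - 9.17, - 8, - 7 ,  -  3.95,  -  2,-1.08, - 1,-1,  -  1,  -  0.97,-5/9, - 1/13, 3/17, 9/14, 1 , 2, 3, 6, 6 ]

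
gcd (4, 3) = 1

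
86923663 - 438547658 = -351623995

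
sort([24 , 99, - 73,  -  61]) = [ - 73, - 61 , 24,99]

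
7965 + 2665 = 10630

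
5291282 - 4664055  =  627227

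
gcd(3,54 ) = 3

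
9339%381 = 195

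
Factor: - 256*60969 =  - 2^8 * 3^1 * 20323^1 = - 15608064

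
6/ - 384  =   - 1 + 63/64 = - 0.02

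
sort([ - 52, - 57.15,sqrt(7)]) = [ - 57.15, - 52,sqrt(7) ]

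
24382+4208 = 28590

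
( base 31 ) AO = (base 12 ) 23A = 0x14e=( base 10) 334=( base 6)1314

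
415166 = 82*5063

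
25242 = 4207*6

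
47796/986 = 23898/493 = 48.47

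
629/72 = 629/72  =  8.74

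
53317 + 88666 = 141983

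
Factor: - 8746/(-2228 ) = 4373/1114 = 2^ ( - 1) * 557^( - 1 )*4373^1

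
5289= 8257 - 2968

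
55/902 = 5/82 = 0.06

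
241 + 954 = 1195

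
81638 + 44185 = 125823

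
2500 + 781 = 3281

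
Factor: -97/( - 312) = 2^ ( - 3)*3^( - 1 )*13^(  -  1 )*97^1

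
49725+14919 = 64644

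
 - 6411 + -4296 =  - 10707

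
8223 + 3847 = 12070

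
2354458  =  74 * 31817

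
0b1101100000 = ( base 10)864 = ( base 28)12o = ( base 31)rr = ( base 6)4000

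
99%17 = 14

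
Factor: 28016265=3^1*5^1*1867751^1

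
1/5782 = 1/5782 = 0.00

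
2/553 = 2/553 = 0.00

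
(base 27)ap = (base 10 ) 295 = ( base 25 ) BK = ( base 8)447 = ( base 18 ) G7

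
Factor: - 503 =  - 503^1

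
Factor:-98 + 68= - 2^1*3^1 * 5^1 = -  30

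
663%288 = 87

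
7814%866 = 20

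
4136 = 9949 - 5813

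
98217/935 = 98217/935 = 105.04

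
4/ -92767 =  - 4/92767 = - 0.00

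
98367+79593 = 177960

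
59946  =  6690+53256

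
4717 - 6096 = -1379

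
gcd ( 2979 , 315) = 9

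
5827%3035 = 2792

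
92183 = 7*13169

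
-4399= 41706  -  46105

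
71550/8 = 8943 + 3/4 = 8943.75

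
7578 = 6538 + 1040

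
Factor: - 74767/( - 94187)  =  77/97 = 7^1 * 11^1*97^(- 1) 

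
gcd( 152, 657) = 1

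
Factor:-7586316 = -2^2*3^2 * 210731^1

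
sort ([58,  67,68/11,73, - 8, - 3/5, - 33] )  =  [ - 33,- 8, -3/5, 68/11,58,67, 73]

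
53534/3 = 17844 + 2/3  =  17844.67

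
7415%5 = 0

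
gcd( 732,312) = 12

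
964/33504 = 241/8376 = 0.03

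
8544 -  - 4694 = 13238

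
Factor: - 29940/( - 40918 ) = 30/41 = 2^1*3^1*5^1*41^( - 1 )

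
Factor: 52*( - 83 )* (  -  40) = 2^5*5^1*13^1*83^1 = 172640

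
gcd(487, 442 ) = 1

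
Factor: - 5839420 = - 2^2*5^1*291971^1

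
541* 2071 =1120411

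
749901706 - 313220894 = 436680812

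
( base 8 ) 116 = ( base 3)2220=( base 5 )303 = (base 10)78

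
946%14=8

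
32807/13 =32807/13=2523.62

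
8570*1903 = 16308710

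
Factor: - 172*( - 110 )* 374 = 2^4* 5^1*11^2*17^1*43^1 = 7076080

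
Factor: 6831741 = 3^1 * 7^1*101^1*3221^1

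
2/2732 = 1/1366=0.00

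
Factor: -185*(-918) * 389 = 66063870 = 2^1* 3^3*5^1*17^1 * 37^1 * 389^1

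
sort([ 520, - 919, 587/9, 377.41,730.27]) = [ - 919, 587/9, 377.41,  520,730.27]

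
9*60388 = 543492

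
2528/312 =316/39 = 8.10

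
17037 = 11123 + 5914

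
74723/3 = 74723/3 =24907.67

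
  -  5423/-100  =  54 + 23/100 = 54.23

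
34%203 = 34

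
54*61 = 3294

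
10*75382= 753820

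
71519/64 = 1117 + 31/64 = 1117.48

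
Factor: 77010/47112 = 2^(  -  2) *5^1*13^( - 1)*17^1 = 85/52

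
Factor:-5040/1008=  - 5^1 = -5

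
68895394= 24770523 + 44124871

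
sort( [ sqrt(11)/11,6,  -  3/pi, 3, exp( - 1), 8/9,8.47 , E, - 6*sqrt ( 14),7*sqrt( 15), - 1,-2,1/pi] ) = [ - 6*sqrt( 14), - 2, - 1, - 3/pi , sqrt( 11)/11,1/pi,exp( - 1),  8/9,  E,3,6, 8.47,7*sqrt( 15)]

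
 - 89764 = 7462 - 97226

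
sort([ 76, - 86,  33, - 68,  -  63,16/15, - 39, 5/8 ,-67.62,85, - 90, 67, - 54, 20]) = [ - 90  , - 86, - 68, - 67.62, - 63 ,  -  54, - 39,5/8, 16/15, 20, 33, 67, 76 , 85]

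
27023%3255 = 983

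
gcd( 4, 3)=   1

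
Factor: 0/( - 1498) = 0^1 = 0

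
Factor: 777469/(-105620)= - 2^( - 2 )*5^( - 1)*7^1*11^1*23^1*439^1*5281^(  -  1 )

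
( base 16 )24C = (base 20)198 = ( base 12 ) 410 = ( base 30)JI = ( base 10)588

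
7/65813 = 7/65813  =  0.00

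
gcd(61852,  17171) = 7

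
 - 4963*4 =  - 19852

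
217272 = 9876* 22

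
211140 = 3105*68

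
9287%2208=455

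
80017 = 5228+74789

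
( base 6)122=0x32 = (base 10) 50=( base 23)24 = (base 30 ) 1k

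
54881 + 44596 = 99477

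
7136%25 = 11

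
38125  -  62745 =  - 24620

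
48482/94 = 515 + 36/47 = 515.77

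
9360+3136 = 12496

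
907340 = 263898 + 643442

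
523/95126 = 523/95126  =  0.01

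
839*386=323854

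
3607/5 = 3607/5 = 721.40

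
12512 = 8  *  1564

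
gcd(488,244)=244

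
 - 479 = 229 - 708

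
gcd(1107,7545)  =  3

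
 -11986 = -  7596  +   - 4390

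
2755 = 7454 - 4699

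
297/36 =8  +  1/4 = 8.25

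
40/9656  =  5/1207 = 0.00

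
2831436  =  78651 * 36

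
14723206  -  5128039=9595167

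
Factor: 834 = 2^1*3^1*139^1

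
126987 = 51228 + 75759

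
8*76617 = 612936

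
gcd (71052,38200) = 764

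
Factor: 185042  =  2^1*11^1*13^1*647^1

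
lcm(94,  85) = 7990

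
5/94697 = 5/94697  =  0.00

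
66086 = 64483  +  1603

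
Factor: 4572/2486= 2^1*3^2*11^( - 1)*113^ ( - 1)*127^1  =  2286/1243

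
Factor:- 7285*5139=  -  37437615  =  - 3^2*5^1*31^1*47^1*571^1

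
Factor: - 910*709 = -2^1*5^1*7^1*13^1*709^1  =  - 645190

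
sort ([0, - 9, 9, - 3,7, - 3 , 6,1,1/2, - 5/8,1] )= [ - 9 ,- 3 ,-3, -5/8,0, 1/2 , 1,1,6, 7, 9 ] 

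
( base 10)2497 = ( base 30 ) 2n7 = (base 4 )213001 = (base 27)3bd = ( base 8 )4701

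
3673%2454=1219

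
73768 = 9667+64101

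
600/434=1+83/217=1.38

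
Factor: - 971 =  - 971^1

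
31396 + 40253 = 71649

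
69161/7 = 69161/7 = 9880.14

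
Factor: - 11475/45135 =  - 15/59 = -3^1 *5^1 * 59^( - 1)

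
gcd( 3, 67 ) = 1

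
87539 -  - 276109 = 363648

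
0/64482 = 0 = 0.00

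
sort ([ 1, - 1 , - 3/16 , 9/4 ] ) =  [ - 1 , - 3/16 , 1,  9/4 ]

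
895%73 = 19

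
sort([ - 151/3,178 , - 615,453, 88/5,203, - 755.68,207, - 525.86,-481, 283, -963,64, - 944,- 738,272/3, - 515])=[ - 963, - 944, - 755.68, - 738, - 615, - 525.86, - 515, - 481, - 151/3,88/5,64,272/3 , 178,203,207,283,453] 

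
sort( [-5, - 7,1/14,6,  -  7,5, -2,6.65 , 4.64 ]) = [ - 7, - 7,-5, - 2,1/14,4.64, 5, 6,6.65]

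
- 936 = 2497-3433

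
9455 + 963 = 10418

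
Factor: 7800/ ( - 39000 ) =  - 1/5= - 5^( - 1 )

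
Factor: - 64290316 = -2^2*16072579^1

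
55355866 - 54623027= 732839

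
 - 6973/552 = -6973/552 = -12.63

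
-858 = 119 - 977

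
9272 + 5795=15067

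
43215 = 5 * 8643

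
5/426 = 5/426 = 0.01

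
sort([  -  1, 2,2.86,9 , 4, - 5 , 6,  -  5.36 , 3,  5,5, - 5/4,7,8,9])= [  -  5.36 , -5, - 5/4, - 1,2,2.86,3,4,5,5,6, 7,8,9,9 ] 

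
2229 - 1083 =1146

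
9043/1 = 9043 = 9043.00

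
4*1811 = 7244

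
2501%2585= 2501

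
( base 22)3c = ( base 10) 78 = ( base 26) 30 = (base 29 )2K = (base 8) 116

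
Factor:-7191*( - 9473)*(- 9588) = -653137848684 = -2^2*3^3*17^2*47^2*9473^1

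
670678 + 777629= 1448307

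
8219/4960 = 8219/4960 =1.66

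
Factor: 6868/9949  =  2^2*17^1*101^1*9949^(-1 ) 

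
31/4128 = 31/4128= 0.01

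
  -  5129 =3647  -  8776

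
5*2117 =10585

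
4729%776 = 73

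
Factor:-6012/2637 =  - 2^2*167^1*293^ ( - 1 ) = - 668/293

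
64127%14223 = 7235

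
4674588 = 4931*948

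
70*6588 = 461160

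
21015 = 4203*5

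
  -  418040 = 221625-639665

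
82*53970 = 4425540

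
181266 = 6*30211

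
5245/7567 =5245/7567 = 0.69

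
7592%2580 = 2432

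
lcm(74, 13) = 962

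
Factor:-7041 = - 3^1*2347^1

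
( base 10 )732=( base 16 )2DC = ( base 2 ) 1011011100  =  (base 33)M6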